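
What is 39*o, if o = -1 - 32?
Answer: -1287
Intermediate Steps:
o = -33
39*o = 39*(-33) = -1287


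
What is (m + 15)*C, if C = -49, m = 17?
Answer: -1568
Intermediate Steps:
(m + 15)*C = (17 + 15)*(-49) = 32*(-49) = -1568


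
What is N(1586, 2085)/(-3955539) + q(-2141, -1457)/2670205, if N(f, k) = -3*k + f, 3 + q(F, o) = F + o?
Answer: -253815542/1508871430785 ≈ -0.00016822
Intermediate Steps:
q(F, o) = -3 + F + o (q(F, o) = -3 + (F + o) = -3 + F + o)
N(f, k) = f - 3*k
N(1586, 2085)/(-3955539) + q(-2141, -1457)/2670205 = (1586 - 3*2085)/(-3955539) + (-3 - 2141 - 1457)/2670205 = (1586 - 6255)*(-1/3955539) - 3601*1/2670205 = -4669*(-1/3955539) - 3601/2670205 = 667/565077 - 3601/2670205 = -253815542/1508871430785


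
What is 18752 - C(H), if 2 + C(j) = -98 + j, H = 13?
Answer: 18839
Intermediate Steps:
C(j) = -100 + j (C(j) = -2 + (-98 + j) = -100 + j)
18752 - C(H) = 18752 - (-100 + 13) = 18752 - 1*(-87) = 18752 + 87 = 18839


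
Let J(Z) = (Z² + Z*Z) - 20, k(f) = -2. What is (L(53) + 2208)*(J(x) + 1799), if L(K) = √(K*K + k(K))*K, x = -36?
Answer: 9651168 + 231663*√2807 ≈ 2.1925e+7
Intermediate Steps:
J(Z) = -20 + 2*Z² (J(Z) = (Z² + Z²) - 20 = 2*Z² - 20 = -20 + 2*Z²)
L(K) = K*√(-2 + K²) (L(K) = √(K*K - 2)*K = √(K² - 2)*K = √(-2 + K²)*K = K*√(-2 + K²))
(L(53) + 2208)*(J(x) + 1799) = (53*√(-2 + 53²) + 2208)*((-20 + 2*(-36)²) + 1799) = (53*√(-2 + 2809) + 2208)*((-20 + 2*1296) + 1799) = (53*√2807 + 2208)*((-20 + 2592) + 1799) = (2208 + 53*√2807)*(2572 + 1799) = (2208 + 53*√2807)*4371 = 9651168 + 231663*√2807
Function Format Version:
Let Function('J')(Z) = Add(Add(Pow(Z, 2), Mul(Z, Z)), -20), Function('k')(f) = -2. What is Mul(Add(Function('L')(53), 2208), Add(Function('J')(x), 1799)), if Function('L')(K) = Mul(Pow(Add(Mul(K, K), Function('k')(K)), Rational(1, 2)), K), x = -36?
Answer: Add(9651168, Mul(231663, Pow(2807, Rational(1, 2)))) ≈ 2.1925e+7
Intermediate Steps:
Function('J')(Z) = Add(-20, Mul(2, Pow(Z, 2))) (Function('J')(Z) = Add(Add(Pow(Z, 2), Pow(Z, 2)), -20) = Add(Mul(2, Pow(Z, 2)), -20) = Add(-20, Mul(2, Pow(Z, 2))))
Function('L')(K) = Mul(K, Pow(Add(-2, Pow(K, 2)), Rational(1, 2))) (Function('L')(K) = Mul(Pow(Add(Mul(K, K), -2), Rational(1, 2)), K) = Mul(Pow(Add(Pow(K, 2), -2), Rational(1, 2)), K) = Mul(Pow(Add(-2, Pow(K, 2)), Rational(1, 2)), K) = Mul(K, Pow(Add(-2, Pow(K, 2)), Rational(1, 2))))
Mul(Add(Function('L')(53), 2208), Add(Function('J')(x), 1799)) = Mul(Add(Mul(53, Pow(Add(-2, Pow(53, 2)), Rational(1, 2))), 2208), Add(Add(-20, Mul(2, Pow(-36, 2))), 1799)) = Mul(Add(Mul(53, Pow(Add(-2, 2809), Rational(1, 2))), 2208), Add(Add(-20, Mul(2, 1296)), 1799)) = Mul(Add(Mul(53, Pow(2807, Rational(1, 2))), 2208), Add(Add(-20, 2592), 1799)) = Mul(Add(2208, Mul(53, Pow(2807, Rational(1, 2)))), Add(2572, 1799)) = Mul(Add(2208, Mul(53, Pow(2807, Rational(1, 2)))), 4371) = Add(9651168, Mul(231663, Pow(2807, Rational(1, 2))))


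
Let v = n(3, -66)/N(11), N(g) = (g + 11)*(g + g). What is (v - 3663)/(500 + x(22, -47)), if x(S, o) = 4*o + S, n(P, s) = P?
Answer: -1772889/161656 ≈ -10.967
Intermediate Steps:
N(g) = 2*g*(11 + g) (N(g) = (11 + g)*(2*g) = 2*g*(11 + g))
v = 3/484 (v = 3/((2*11*(11 + 11))) = 3/((2*11*22)) = 3/484 ≈ 0.0061983)
x(S, o) = S + 4*o
(v - 3663)/(500 + x(22, -47)) = (3/484 - 3663)/(500 + (22 + 4*(-47))) = -1772889/(484*(500 + (22 - 188))) = -1772889/(484*(500 - 166)) = -1772889/484/334 = -1772889/484*1/334 = -1772889/161656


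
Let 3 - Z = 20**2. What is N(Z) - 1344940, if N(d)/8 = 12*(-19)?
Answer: -1346764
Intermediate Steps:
Z = -397 (Z = 3 - 1*20**2 = 3 - 1*400 = 3 - 400 = -397)
N(d) = -1824 (N(d) = 8*(12*(-19)) = 8*(-228) = -1824)
N(Z) - 1344940 = -1824 - 1344940 = -1346764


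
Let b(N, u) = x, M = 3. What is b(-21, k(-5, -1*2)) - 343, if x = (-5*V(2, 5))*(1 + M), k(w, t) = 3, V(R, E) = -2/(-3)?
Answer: -1069/3 ≈ -356.33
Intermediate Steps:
V(R, E) = 2/3 (V(R, E) = -2*(-1/3) = 2/3)
x = -40/3 (x = (-5*2/3)*(1 + 3) = -10/3*4 = -40/3 ≈ -13.333)
b(N, u) = -40/3
b(-21, k(-5, -1*2)) - 343 = -40/3 - 343 = -1069/3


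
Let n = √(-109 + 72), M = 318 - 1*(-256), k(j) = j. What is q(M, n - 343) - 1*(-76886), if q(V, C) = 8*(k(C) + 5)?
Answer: 74182 + 8*I*√37 ≈ 74182.0 + 48.662*I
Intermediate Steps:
M = 574 (M = 318 + 256 = 574)
n = I*√37 (n = √(-37) = I*√37 ≈ 6.0828*I)
q(V, C) = 40 + 8*C (q(V, C) = 8*(C + 5) = 8*(5 + C) = 40 + 8*C)
q(M, n - 343) - 1*(-76886) = (40 + 8*(I*√37 - 343)) - 1*(-76886) = (40 + 8*(-343 + I*√37)) + 76886 = (40 + (-2744 + 8*I*√37)) + 76886 = (-2704 + 8*I*√37) + 76886 = 74182 + 8*I*√37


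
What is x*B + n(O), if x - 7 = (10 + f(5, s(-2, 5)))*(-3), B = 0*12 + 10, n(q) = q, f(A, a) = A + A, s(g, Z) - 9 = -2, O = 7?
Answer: -523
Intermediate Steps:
s(g, Z) = 7 (s(g, Z) = 9 - 2 = 7)
f(A, a) = 2*A
B = 10 (B = 0 + 10 = 10)
x = -53 (x = 7 + (10 + 2*5)*(-3) = 7 + (10 + 10)*(-3) = 7 + 20*(-3) = 7 - 60 = -53)
x*B + n(O) = -53*10 + 7 = -530 + 7 = -523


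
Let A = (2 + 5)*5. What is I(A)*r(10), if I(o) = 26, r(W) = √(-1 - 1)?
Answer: 26*I*√2 ≈ 36.77*I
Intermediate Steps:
r(W) = I*√2 (r(W) = √(-2) = I*√2)
A = 35 (A = 7*5 = 35)
I(A)*r(10) = 26*(I*√2) = 26*I*√2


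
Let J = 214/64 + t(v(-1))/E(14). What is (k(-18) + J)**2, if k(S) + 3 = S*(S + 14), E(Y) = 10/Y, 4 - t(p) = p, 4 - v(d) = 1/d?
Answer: 128845201/25600 ≈ 5033.0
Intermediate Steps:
v(d) = 4 - 1/d
t(p) = 4 - p
k(S) = -3 + S*(14 + S) (k(S) = -3 + S*(S + 14) = -3 + S*(14 + S))
J = 311/160 (J = 214/64 + (4 - (4 - 1/(-1)))/((10/14)) = 214*(1/64) + (4 - (4 - 1*(-1)))/((10*(1/14))) = 107/32 + (4 - (4 + 1))/(5/7) = 107/32 + (4 - 1*5)*(7/5) = 107/32 + (4 - 5)*(7/5) = 107/32 - 1*7/5 = 107/32 - 7/5 = 311/160 ≈ 1.9438)
(k(-18) + J)**2 = ((-3 + (-18)**2 + 14*(-18)) + 311/160)**2 = ((-3 + 324 - 252) + 311/160)**2 = (69 + 311/160)**2 = (11351/160)**2 = 128845201/25600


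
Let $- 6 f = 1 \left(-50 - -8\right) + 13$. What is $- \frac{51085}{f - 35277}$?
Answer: $\frac{18030}{12449} \approx 1.4483$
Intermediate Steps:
$f = \frac{29}{6}$ ($f = - \frac{1 \left(-50 - -8\right) + 13}{6} = - \frac{1 \left(-50 + 8\right) + 13}{6} = - \frac{1 \left(-42\right) + 13}{6} = - \frac{-42 + 13}{6} = \left(- \frac{1}{6}\right) \left(-29\right) = \frac{29}{6} \approx 4.8333$)
$- \frac{51085}{f - 35277} = - \frac{51085}{\frac{29}{6} - 35277} = - \frac{51085}{- \frac{211633}{6}} = \left(-51085\right) \left(- \frac{6}{211633}\right) = \frac{18030}{12449}$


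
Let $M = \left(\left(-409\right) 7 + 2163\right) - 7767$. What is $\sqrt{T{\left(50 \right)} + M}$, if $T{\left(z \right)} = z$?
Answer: $i \sqrt{8417} \approx 91.744 i$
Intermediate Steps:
$M = -8467$ ($M = \left(-2863 + 2163\right) - 7767 = -700 - 7767 = -8467$)
$\sqrt{T{\left(50 \right)} + M} = \sqrt{50 - 8467} = \sqrt{-8417} = i \sqrt{8417}$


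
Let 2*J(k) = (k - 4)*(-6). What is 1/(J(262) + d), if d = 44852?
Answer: 1/44078 ≈ 2.2687e-5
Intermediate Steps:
J(k) = 12 - 3*k (J(k) = ((k - 4)*(-6))/2 = ((-4 + k)*(-6))/2 = (24 - 6*k)/2 = 12 - 3*k)
1/(J(262) + d) = 1/((12 - 3*262) + 44852) = 1/((12 - 786) + 44852) = 1/(-774 + 44852) = 1/44078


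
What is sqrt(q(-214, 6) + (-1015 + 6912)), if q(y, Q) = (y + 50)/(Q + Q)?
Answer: 5*sqrt(2118)/3 ≈ 76.703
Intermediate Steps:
q(y, Q) = (50 + y)/(2*Q) (q(y, Q) = (50 + y)/((2*Q)) = (50 + y)*(1/(2*Q)) = (50 + y)/(2*Q))
sqrt(q(-214, 6) + (-1015 + 6912)) = sqrt((1/2)*(50 - 214)/6 + (-1015 + 6912)) = sqrt((1/2)*(1/6)*(-164) + 5897) = sqrt(-41/3 + 5897) = sqrt(17650/3) = 5*sqrt(2118)/3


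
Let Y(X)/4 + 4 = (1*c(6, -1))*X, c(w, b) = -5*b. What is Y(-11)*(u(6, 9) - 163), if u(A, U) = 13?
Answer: 35400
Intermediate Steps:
Y(X) = -16 + 20*X (Y(X) = -16 + 4*((1*(-5*(-1)))*X) = -16 + 4*((1*5)*X) = -16 + 4*(5*X) = -16 + 20*X)
Y(-11)*(u(6, 9) - 163) = (-16 + 20*(-11))*(13 - 163) = (-16 - 220)*(-150) = -236*(-150) = 35400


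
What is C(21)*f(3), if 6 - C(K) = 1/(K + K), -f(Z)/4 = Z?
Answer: -502/7 ≈ -71.714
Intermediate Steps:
f(Z) = -4*Z
C(K) = 6 - 1/(2*K) (C(K) = 6 - 1/(K + K) = 6 - 1/(2*K))
C(21)*f(3) = (6 - ½/21)*(-4*3) = (6 - ½*1/21)*(-12) = (6 - 1/42)*(-12) = (251/42)*(-12) = -502/7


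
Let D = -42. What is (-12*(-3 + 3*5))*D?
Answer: 6048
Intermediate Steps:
(-12*(-3 + 3*5))*D = -12*(-3 + 3*5)*(-42) = -12*(-3 + 15)*(-42) = -12*12*(-42) = -144*(-42) = 6048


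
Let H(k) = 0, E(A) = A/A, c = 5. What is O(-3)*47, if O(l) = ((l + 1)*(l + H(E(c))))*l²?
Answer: 2538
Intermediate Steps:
E(A) = 1
O(l) = l³*(1 + l) (O(l) = ((l + 1)*(l + 0))*l² = ((1 + l)*l)*l² = (l*(1 + l))*l² = l³*(1 + l))
O(-3)*47 = ((-3)³*(1 - 3))*47 = -27*(-2)*47 = 54*47 = 2538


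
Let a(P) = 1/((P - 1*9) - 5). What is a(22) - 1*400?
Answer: -3199/8 ≈ -399.88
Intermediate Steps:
a(P) = 1/(-14 + P) (a(P) = 1/((P - 9) - 5) = 1/((-9 + P) - 5) = 1/(-14 + P))
a(22) - 1*400 = 1/(-14 + 22) - 1*400 = 1/8 - 400 = -3199/8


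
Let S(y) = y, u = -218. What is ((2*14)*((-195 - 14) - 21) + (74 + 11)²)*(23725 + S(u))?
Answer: 18452995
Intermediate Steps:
((2*14)*((-195 - 14) - 21) + (74 + 11)²)*(23725 + S(u)) = ((2*14)*((-195 - 14) - 21) + (74 + 11)²)*(23725 - 218) = (28*(-209 - 21) + 85²)*23507 = (28*(-230) + 7225)*23507 = (-6440 + 7225)*23507 = 785*23507 = 18452995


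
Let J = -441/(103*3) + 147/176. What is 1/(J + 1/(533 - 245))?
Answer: -326304/192025 ≈ -1.6993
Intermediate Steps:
J = -10731/18128 (J = -441/309 + 147*(1/176) = -441*1/309 + 147/176 = -147/103 + 147/176 = -10731/18128 ≈ -0.59196)
1/(J + 1/(533 - 245)) = 1/(-10731/18128 + 1/(533 - 245)) = 1/(-10731/18128 + 1/288) = 1/(-192025/326304) = -326304/192025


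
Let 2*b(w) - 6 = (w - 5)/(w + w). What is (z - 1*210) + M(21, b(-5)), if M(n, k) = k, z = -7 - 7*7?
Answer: -525/2 ≈ -262.50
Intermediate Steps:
b(w) = 3 + (-5 + w)/(4*w) (b(w) = 3 + ((w - 5)/(w + w))/2 = 3 + ((-5 + w)/((2*w)))/2 = 3 + ((-5 + w)*(1/(2*w)))/2 = 3 + ((-5 + w)/(2*w))/2 = 3 + (-5 + w)/(4*w))
z = -56 (z = -7 - 49 = -56)
(z - 1*210) + M(21, b(-5)) = (-56 - 1*210) + (¼)*(-5 + 13*(-5))/(-5) = (-56 - 210) + (¼)*(-⅕)*(-5 - 65) = -266 + (¼)*(-⅕)*(-70) = -266 + 7/2 = -525/2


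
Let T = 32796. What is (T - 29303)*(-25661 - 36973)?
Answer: -218780562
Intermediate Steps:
(T - 29303)*(-25661 - 36973) = (32796 - 29303)*(-25661 - 36973) = 3493*(-62634) = -218780562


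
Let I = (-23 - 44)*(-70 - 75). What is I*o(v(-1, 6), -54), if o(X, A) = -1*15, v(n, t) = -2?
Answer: -145725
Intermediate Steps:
o(X, A) = -15
I = 9715 (I = -67*(-145) = 9715)
I*o(v(-1, 6), -54) = 9715*(-15) = -145725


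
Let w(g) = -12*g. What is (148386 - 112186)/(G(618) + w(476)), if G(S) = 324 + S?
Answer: -3620/477 ≈ -7.5891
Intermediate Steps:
(148386 - 112186)/(G(618) + w(476)) = (148386 - 112186)/((324 + 618) - 12*476) = 36200/(942 - 5712) = 36200/(-4770) = 36200*(-1/4770) = -3620/477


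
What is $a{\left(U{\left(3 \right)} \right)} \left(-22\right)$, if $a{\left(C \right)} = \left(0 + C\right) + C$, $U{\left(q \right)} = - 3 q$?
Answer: $396$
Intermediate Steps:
$a{\left(C \right)} = 2 C$ ($a{\left(C \right)} = C + C = 2 C$)
$a{\left(U{\left(3 \right)} \right)} \left(-22\right) = 2 \left(\left(-3\right) 3\right) \left(-22\right) = 2 \left(-9\right) \left(-22\right) = \left(-18\right) \left(-22\right) = 396$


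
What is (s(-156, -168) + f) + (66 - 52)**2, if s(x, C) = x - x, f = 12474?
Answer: 12670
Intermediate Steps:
s(x, C) = 0
(s(-156, -168) + f) + (66 - 52)**2 = (0 + 12474) + (66 - 52)**2 = 12474 + 14**2 = 12474 + 196 = 12670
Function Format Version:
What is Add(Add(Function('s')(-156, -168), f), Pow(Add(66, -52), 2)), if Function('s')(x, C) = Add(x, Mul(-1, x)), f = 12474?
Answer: 12670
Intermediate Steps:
Function('s')(x, C) = 0
Add(Add(Function('s')(-156, -168), f), Pow(Add(66, -52), 2)) = Add(Add(0, 12474), Pow(Add(66, -52), 2)) = Add(12474, Pow(14, 2)) = Add(12474, 196) = 12670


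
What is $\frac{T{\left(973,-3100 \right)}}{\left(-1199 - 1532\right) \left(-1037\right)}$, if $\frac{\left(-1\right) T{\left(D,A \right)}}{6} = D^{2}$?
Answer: $- \frac{5680374}{2832047} \approx -2.0057$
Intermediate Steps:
$T{\left(D,A \right)} = - 6 D^{2}$
$\frac{T{\left(973,-3100 \right)}}{\left(-1199 - 1532\right) \left(-1037\right)} = \frac{\left(-6\right) 973^{2}}{\left(-1199 - 1532\right) \left(-1037\right)} = \frac{\left(-6\right) 946729}{\left(-2731\right) \left(-1037\right)} = - \frac{5680374}{2832047}$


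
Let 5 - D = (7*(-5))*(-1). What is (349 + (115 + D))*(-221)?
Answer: -95914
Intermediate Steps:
D = -30 (D = 5 - 7*(-5)*(-1) = 5 - (-35)*(-1) = 5 - 1*35 = 5 - 35 = -30)
(349 + (115 + D))*(-221) = (349 + (115 - 30))*(-221) = (349 + 85)*(-221) = 434*(-221) = -95914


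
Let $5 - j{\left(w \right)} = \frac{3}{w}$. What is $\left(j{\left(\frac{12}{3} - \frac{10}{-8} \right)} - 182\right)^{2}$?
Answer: $\frac{1545049}{49} \approx 31532.0$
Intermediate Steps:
$j{\left(w \right)} = 5 - \frac{3}{w}$
$\left(j{\left(\frac{12}{3} - \frac{10}{-8} \right)} - 182\right)^{2} = \left(\left(5 - \frac{3}{\frac{12}{3} - \frac{10}{-8}}\right) - 182\right)^{2} = \left(\left(5 - \frac{3}{12 \cdot \frac{1}{3} - - \frac{5}{4}}\right) - 182\right)^{2} = \left(\left(5 - \frac{3}{4 + \frac{5}{4}}\right) - 182\right)^{2} = \left(\left(5 - \frac{3}{\frac{21}{4}}\right) - 182\right)^{2} = \left(\left(5 - \frac{4}{7}\right) - 182\right)^{2} = \left(\frac{31}{7} - 182\right)^{2} = \left(- \frac{1243}{7}\right)^{2} = \frac{1545049}{49}$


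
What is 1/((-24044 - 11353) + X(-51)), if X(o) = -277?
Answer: -1/35674 ≈ -2.8032e-5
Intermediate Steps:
1/((-24044 - 11353) + X(-51)) = 1/((-24044 - 11353) - 277) = 1/(-35397 - 277) = 1/(-35674) = -1/35674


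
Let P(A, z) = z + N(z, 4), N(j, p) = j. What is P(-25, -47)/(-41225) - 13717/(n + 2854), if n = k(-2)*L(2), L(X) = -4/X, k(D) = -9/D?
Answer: -113043179/23457025 ≈ -4.8192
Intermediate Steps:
P(A, z) = 2*z (P(A, z) = z + z = 2*z)
n = -9 (n = (-9/(-2))*(-4/2) = (-9*(-1/2))*(-4*1/2) = (9/2)*(-2) = -9)
P(-25, -47)/(-41225) - 13717/(n + 2854) = (2*(-47))/(-41225) - 13717/(-9 + 2854) = -94*(-1/41225) - 13717/2845 = 94/41225 - 13717*1/2845 = 94/41225 - 13717/2845 = -113043179/23457025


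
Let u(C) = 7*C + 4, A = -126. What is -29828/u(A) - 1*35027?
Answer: -15361939/439 ≈ -34993.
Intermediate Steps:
u(C) = 4 + 7*C
-29828/u(A) - 1*35027 = -29828/(4 + 7*(-126)) - 1*35027 = -29828/(4 - 882) - 35027 = -29828/(-878) - 35027 = -29828*(-1/878) - 35027 = 14914/439 - 35027 = -15361939/439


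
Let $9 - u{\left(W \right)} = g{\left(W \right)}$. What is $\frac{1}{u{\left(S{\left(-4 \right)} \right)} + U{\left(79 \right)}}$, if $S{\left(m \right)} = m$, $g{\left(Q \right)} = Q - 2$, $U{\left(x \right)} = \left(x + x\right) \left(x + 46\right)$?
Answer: $\frac{1}{19765} \approx 5.0595 \cdot 10^{-5}$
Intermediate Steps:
$U{\left(x \right)} = 2 x \left(46 + x\right)$
$g{\left(Q \right)} = -2 + Q$
$u{\left(W \right)} = 11 - W$ ($u{\left(W \right)} = 9 - \left(-2 + W\right) = 11 - W$)
$\frac{1}{u{\left(S{\left(-4 \right)} \right)} + U{\left(79 \right)}} = \frac{1}{\left(11 - -4\right) + 2 \cdot 79 \left(46 + 79\right)} = \frac{1}{\left(11 + 4\right) + 2 \cdot 79 \cdot 125} = \frac{1}{15 + 19750} = \frac{1}{19765}$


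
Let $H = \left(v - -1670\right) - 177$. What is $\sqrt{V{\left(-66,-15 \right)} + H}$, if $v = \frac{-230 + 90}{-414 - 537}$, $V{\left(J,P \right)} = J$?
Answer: $\frac{\sqrt{1290713367}}{951} \approx 37.778$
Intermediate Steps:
$v = \frac{140}{951}$ ($v = - \frac{140}{-951} = \left(-140\right) \left(- \frac{1}{951}\right) = \frac{140}{951} \approx 0.14721$)
$H = \frac{1419983}{951}$ ($H = \left(\frac{140}{951} - -1670\right) - 177 = \left(\frac{140}{951} + 1670\right) - 177 = \frac{1588310}{951} - 177 = \frac{1419983}{951} \approx 1493.1$)
$\sqrt{V{\left(-66,-15 \right)} + H} = \sqrt{-66 + \frac{1419983}{951}} = \sqrt{\frac{1357217}{951}} = \frac{\sqrt{1290713367}}{951}$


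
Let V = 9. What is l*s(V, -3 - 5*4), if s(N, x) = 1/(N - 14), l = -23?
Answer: 23/5 ≈ 4.6000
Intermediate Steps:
s(N, x) = 1/(-14 + N)
l*s(V, -3 - 5*4) = -23/(-14 + 9) = -23/(-5) = -23*(-1/5) = 23/5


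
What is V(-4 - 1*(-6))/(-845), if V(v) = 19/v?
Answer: -19/1690 ≈ -0.011243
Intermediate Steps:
V(-4 - 1*(-6))/(-845) = (19/(-4 - 1*(-6)))/(-845) = (19/(-4 + 6))*(-1/845) = (19/2)*(-1/845) = -19/1690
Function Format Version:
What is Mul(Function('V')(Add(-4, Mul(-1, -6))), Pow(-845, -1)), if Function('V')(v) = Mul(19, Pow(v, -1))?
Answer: Rational(-19, 1690) ≈ -0.011243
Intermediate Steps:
Mul(Function('V')(Add(-4, Mul(-1, -6))), Pow(-845, -1)) = Mul(Mul(19, Pow(Add(-4, Mul(-1, -6)), -1)), Pow(-845, -1)) = Mul(Mul(19, Pow(Add(-4, 6), -1)), Rational(-1, 845)) = Mul(Mul(19, Pow(2, -1)), Rational(-1, 845)) = Mul(Mul(19, Rational(1, 2)), Rational(-1, 845)) = Mul(Rational(19, 2), Rational(-1, 845)) = Rational(-19, 1690)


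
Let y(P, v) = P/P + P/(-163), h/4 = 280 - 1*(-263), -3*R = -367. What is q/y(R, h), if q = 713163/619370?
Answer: 348736707/75563140 ≈ 4.6152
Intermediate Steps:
R = 367/3 (R = -⅓*(-367) = 367/3 ≈ 122.33)
h = 2172 (h = 4*(280 - 1*(-263)) = 4*(280 + 263) = 4*543 = 2172)
q = 713163/619370 (q = 713163*(1/619370) = 713163/619370 ≈ 1.1514)
y(P, v) = 1 - P/163 (y(P, v) = 1 + P*(-1/163) = 1 - P/163)
q/y(R, h) = 713163/(619370*(1 - 1/163*367/3)) = 713163/(619370*(1 - 367/489)) = 713163/(619370*(122/489)) = (713163/619370)*(489/122) = 348736707/75563140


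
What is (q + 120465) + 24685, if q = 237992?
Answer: 383142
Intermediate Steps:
(q + 120465) + 24685 = (237992 + 120465) + 24685 = 358457 + 24685 = 383142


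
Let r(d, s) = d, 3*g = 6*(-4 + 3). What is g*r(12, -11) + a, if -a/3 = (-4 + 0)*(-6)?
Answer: -96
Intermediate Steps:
g = -2 (g = (6*(-4 + 3))/3 = (6*(-1))/3 = (1/3)*(-6) = -2)
a = -72 (a = -3*(-4 + 0)*(-6) = -(-12)*(-6) = -3*24 = -72)
g*r(12, -11) + a = -2*12 - 72 = -24 - 72 = -96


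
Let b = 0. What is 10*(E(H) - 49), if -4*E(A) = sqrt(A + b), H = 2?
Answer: -490 - 5*sqrt(2)/2 ≈ -493.54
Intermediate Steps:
E(A) = -sqrt(A)/4 (E(A) = -sqrt(A + 0)/4 = -sqrt(A)/4)
10*(E(H) - 49) = 10*(-sqrt(2)/4 - 49) = 10*(-49 - sqrt(2)/4) = -490 - 5*sqrt(2)/2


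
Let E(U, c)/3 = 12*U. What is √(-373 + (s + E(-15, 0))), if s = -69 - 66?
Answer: 2*I*√262 ≈ 32.373*I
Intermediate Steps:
s = -135
E(U, c) = 36*U (E(U, c) = 3*(12*U) = 36*U)
√(-373 + (s + E(-15, 0))) = √(-373 + (-135 + 36*(-15))) = √(-373 + (-135 - 540)) = √(-373 - 675) = √(-1048) = 2*I*√262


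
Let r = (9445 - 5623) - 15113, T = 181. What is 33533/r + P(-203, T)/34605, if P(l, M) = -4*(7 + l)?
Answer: -1151557321/390725055 ≈ -2.9472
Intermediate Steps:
P(l, M) = -28 - 4*l
r = -11291 (r = 3822 - 15113 = -11291)
33533/r + P(-203, T)/34605 = 33533/(-11291) + (-28 - 4*(-203))/34605 = 33533*(-1/11291) + (-28 + 812)*(1/34605) = -33533/11291 + 784*(1/34605) = -33533/11291 + 784/34605 = -1151557321/390725055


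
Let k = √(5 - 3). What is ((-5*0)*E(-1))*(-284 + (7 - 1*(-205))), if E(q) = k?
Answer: 0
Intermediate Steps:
k = √2 ≈ 1.4142
E(q) = √2
((-5*0)*E(-1))*(-284 + (7 - 1*(-205))) = ((-5*0)*√2)*(-284 + (7 - 1*(-205))) = (0*√2)*(-284 + (7 + 205)) = 0*(-284 + 212) = 0*(-72) = 0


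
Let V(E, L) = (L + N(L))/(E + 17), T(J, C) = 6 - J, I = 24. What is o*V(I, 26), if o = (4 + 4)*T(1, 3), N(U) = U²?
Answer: 28080/41 ≈ 684.88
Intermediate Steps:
V(E, L) = (L + L²)/(17 + E) (V(E, L) = (L + L²)/(E + 17) = (L + L²)/(17 + E))
o = 40 (o = (4 + 4)*(6 - 1*1) = 8*(6 - 1) = 8*5 = 40)
o*V(I, 26) = 40*(26*(1 + 26)/(17 + 24)) = 40*(26*27/41) = 40*(26*(1/41)*27) = 40*(702/41) = 28080/41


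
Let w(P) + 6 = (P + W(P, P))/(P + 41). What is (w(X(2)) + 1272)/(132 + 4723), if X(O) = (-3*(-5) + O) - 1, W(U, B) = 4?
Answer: 72182/276735 ≈ 0.26083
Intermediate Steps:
X(O) = 14 + O (X(O) = (15 + O) - 1 = 14 + O)
w(P) = -6 + (4 + P)/(41 + P) (w(P) = -6 + (P + 4)/(P + 41) = -6 + (4 + P)/(41 + P))
(w(X(2)) + 1272)/(132 + 4723) = ((-242 - 5*(14 + 2))/(41 + (14 + 2)) + 1272)/(132 + 4723) = ((-242 - 5*16)/(41 + 16) + 1272)/4855 = ((-242 - 80)/57 + 1272)*(1/4855) = ((1/57)*(-322) + 1272)*(1/4855) = (-322/57 + 1272)*(1/4855) = (72182/57)*(1/4855) = 72182/276735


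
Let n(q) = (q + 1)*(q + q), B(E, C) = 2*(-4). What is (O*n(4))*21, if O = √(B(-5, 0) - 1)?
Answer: 2520*I ≈ 2520.0*I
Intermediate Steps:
B(E, C) = -8
n(q) = 2*q*(1 + q) (n(q) = (1 + q)*(2*q) = 2*q*(1 + q))
O = 3*I (O = √(-8 - 1) = √(-9) = 3*I ≈ 3.0*I)
(O*n(4))*21 = ((3*I)*(2*4*(1 + 4)))*21 = ((3*I)*(2*4*5))*21 = ((3*I)*40)*21 = (120*I)*21 = 2520*I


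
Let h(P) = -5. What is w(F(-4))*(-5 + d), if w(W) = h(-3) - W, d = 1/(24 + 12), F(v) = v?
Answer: 179/36 ≈ 4.9722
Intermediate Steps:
d = 1/36 ≈ 0.027778
w(W) = -5 - W
w(F(-4))*(-5 + d) = (-5 - 1*(-4))*(-5 + 1/36) = (-5 + 4)*(-179/36) = -1*(-179/36) = 179/36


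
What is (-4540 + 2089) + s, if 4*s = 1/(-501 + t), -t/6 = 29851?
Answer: -1760867029/718428 ≈ -2451.0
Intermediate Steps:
t = -179106 (t = -6*29851 = -179106)
s = -1/718428 (s = 1/(4*(-501 - 179106)) = (¼)/(-179607) = (¼)*(-1/179607) = -1/718428 ≈ -1.3919e-6)
(-4540 + 2089) + s = (-4540 + 2089) - 1/718428 = -2451 - 1/718428 = -1760867029/718428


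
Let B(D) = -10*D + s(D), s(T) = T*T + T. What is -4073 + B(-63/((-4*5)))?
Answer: -1636571/400 ≈ -4091.4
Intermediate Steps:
s(T) = T + T² (s(T) = T² + T = T + T²)
B(D) = -10*D + D*(1 + D)
-4073 + B(-63/((-4*5))) = -4073 + (-63/((-4*5)))*(-9 - 63/((-4*5))) = -4073 + (-63/(-20))*(-9 - 63/(-20)) = -4073 + (-63*(-1/20))*(-9 - 63*(-1/20)) = -4073 + 63*(-9 + 63/20)/20 = -4073 + (63/20)*(-117/20) = -4073 - 7371/400 = -1636571/400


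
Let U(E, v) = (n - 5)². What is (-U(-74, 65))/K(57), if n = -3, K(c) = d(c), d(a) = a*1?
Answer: -64/57 ≈ -1.1228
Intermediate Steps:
d(a) = a
K(c) = c
U(E, v) = 64 (U(E, v) = (-3 - 5)² = (-8)² = 64)
(-U(-74, 65))/K(57) = -1*64/57 = -64*1/57 = -64/57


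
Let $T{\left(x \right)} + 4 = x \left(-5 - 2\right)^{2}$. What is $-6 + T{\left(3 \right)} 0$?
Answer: $-6$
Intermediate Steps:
$T{\left(x \right)} = -4 + 49 x$ ($T{\left(x \right)} = -4 + x \left(-5 - 2\right)^{2} = -4 + x \left(-7\right)^{2} = -4 + x 49 = -4 + 49 x$)
$-6 + T{\left(3 \right)} 0 = -6 + \left(-4 + 49 \cdot 3\right) 0 = -6 + \left(-4 + 147\right) 0 = -6 + 143 \cdot 0 = -6 + 0 = -6$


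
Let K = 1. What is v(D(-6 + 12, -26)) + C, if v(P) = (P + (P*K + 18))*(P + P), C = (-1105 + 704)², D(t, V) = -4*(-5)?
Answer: 163121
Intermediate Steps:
D(t, V) = 20
C = 160801 (C = (-401)² = 160801)
v(P) = 2*P*(18 + 2*P) (v(P) = (P + (P*1 + 18))*(P + P) = (P + (P + 18))*(2*P) = (P + (18 + P))*(2*P) = (18 + 2*P)*(2*P) = 2*P*(18 + 2*P))
v(D(-6 + 12, -26)) + C = 4*20*(9 + 20) + 160801 = 4*20*29 + 160801 = 2320 + 160801 = 163121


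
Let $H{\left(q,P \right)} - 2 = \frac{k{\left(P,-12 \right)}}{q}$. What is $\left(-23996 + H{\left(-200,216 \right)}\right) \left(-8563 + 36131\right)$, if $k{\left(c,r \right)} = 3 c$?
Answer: $- \frac{16538897808}{25} \approx -6.6156 \cdot 10^{8}$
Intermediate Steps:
$H{\left(q,P \right)} = 2 + \frac{3 P}{q}$
$\left(-23996 + H{\left(-200,216 \right)}\right) \left(-8563 + 36131\right) = \left(-23996 + \left(2 + 3 \cdot 216 \frac{1}{-200}\right)\right) \left(-8563 + 36131\right) = \left(-23996 + \left(2 + 3 \cdot 216 \left(- \frac{1}{200}\right)\right)\right) 27568 = \left(-23996 + \left(2 - \frac{81}{25}\right)\right) 27568 = \left(-23996 - \frac{31}{25}\right) 27568 = \left(- \frac{599931}{25}\right) 27568 = - \frac{16538897808}{25}$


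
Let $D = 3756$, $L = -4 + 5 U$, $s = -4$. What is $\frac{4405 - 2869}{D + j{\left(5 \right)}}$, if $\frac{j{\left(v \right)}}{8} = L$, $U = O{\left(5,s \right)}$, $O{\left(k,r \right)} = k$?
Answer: $\frac{128}{327} \approx 0.39144$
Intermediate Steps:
$U = 5$
$L = 21$ ($L = -4 + 5 \cdot 5 = -4 + 25 = 21$)
$j{\left(v \right)} = 168$ ($j{\left(v \right)} = 8 \cdot 21 = 168$)
$\frac{4405 - 2869}{D + j{\left(5 \right)}} = \frac{4405 - 2869}{3756 + 168} = \frac{1536}{3924} = 1536 \cdot \frac{1}{3924} = \frac{128}{327}$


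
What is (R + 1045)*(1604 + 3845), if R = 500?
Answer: 8418705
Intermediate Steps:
(R + 1045)*(1604 + 3845) = (500 + 1045)*(1604 + 3845) = 1545*5449 = 8418705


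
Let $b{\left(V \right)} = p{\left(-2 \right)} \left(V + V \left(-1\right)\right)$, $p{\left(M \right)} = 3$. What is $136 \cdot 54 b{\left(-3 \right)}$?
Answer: $0$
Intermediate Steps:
$b{\left(V \right)} = 0$ ($b{\left(V \right)} = 3 \left(V + V \left(-1\right)\right) = 3 \left(V - V\right) = 3 \cdot 0 = 0$)
$136 \cdot 54 b{\left(-3 \right)} = 136 \cdot 54 \cdot 0 = 7344 \cdot 0 = 0$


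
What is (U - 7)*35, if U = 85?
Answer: 2730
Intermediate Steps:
(U - 7)*35 = (85 - 7)*35 = 78*35 = 2730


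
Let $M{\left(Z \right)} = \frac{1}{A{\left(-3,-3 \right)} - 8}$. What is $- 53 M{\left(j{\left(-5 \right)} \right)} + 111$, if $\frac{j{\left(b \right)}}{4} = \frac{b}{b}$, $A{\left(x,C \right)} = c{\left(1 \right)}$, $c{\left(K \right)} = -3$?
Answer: $\frac{1274}{11} \approx 115.82$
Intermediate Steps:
$A{\left(x,C \right)} = -3$
$j{\left(b \right)} = 4$ ($j{\left(b \right)} = 4 \frac{b}{b} = 4 \cdot 1 = 4$)
$M{\left(Z \right)} = - \frac{1}{11}$ ($M{\left(Z \right)} = \frac{1}{-3 - 8} = \frac{1}{-11} = - \frac{1}{11}$)
$- 53 M{\left(j{\left(-5 \right)} \right)} + 111 = \left(-53\right) \left(- \frac{1}{11}\right) + 111 = \frac{53}{11} + 111 = \frac{1274}{11}$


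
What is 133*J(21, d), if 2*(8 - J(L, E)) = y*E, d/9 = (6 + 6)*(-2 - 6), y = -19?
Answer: -1090600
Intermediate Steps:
d = -864 (d = 9*((6 + 6)*(-2 - 6)) = 9*(12*(-8)) = 9*(-96) = -864)
J(L, E) = 8 + 19*E/2 (J(L, E) = 8 - (-19)*E/2 = 8 + 19*E/2)
133*J(21, d) = 133*(8 + (19/2)*(-864)) = 133*(8 - 8208) = 133*(-8200) = -1090600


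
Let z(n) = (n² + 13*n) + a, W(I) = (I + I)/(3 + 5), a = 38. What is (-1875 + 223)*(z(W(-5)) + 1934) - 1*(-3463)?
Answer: -12920069/4 ≈ -3.2300e+6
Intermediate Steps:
W(I) = I/4 (W(I) = (2*I)/8 = (2*I)*(⅛) = I/4)
z(n) = 38 + n² + 13*n (z(n) = (n² + 13*n) + 38 = 38 + n² + 13*n)
(-1875 + 223)*(z(W(-5)) + 1934) - 1*(-3463) = (-1875 + 223)*((38 + ((¼)*(-5))² + 13*((¼)*(-5))) + 1934) - 1*(-3463) = -1652*((38 + (-5/4)² + 13*(-5/4)) + 1934) + 3463 = -1652*((38 + 25/16 - 65/4) + 1934) + 3463 = -1652*(373/16 + 1934) + 3463 = -1652*31317/16 + 3463 = -12933921/4 + 3463 = -12920069/4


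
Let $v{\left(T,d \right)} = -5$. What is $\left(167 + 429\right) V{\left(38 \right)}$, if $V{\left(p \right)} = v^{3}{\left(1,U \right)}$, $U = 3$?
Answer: $-74500$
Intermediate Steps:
$V{\left(p \right)} = -125$ ($V{\left(p \right)} = \left(-5\right)^{3} = -125$)
$\left(167 + 429\right) V{\left(38 \right)} = \left(167 + 429\right) \left(-125\right) = 596 \left(-125\right) = -74500$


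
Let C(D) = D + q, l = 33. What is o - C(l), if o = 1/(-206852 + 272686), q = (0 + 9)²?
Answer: -7505075/65834 ≈ -114.00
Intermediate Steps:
q = 81 (q = 9² = 81)
C(D) = 81 + D (C(D) = D + 81 = 81 + D)
o = 1/65834 ≈ 1.5190e-5
o - C(l) = 1/65834 - (81 + 33) = 1/65834 - 1*114 = 1/65834 - 114 = -7505075/65834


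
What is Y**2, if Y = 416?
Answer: 173056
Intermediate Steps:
Y**2 = 416**2 = 173056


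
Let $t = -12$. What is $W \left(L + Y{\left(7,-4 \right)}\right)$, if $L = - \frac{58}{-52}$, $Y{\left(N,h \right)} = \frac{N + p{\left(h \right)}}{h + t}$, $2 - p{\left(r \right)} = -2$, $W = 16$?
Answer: $\frac{89}{13} \approx 6.8462$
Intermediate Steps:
$p{\left(r \right)} = 4$ ($p{\left(r \right)} = 2 - -2 = 2 + 2 = 4$)
$Y{\left(N,h \right)} = \frac{4 + N}{-12 + h}$ ($Y{\left(N,h \right)} = \frac{N + 4}{h - 12} = \frac{4 + N}{-12 + h}$)
$L = \frac{29}{26}$ ($L = \left(-58\right) \left(- \frac{1}{52}\right) = \frac{29}{26} \approx 1.1154$)
$W \left(L + Y{\left(7,-4 \right)}\right) = 16 \left(\frac{29}{26} + \frac{4 + 7}{-12 - 4}\right) = 16 \left(\frac{29}{26} + \frac{1}{-16} \cdot 11\right) = 16 \left(\frac{29}{26} - \frac{11}{16}\right) = 16 \cdot \frac{89}{208} = \frac{89}{13}$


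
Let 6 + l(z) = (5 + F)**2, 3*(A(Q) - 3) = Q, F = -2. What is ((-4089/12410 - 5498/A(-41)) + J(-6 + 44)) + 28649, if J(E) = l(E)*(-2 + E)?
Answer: 2906134883/99280 ≈ 29272.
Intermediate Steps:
A(Q) = 3 + Q/3
l(z) = 3 (l(z) = -6 + (5 - 2)**2 = -6 + 3**2 = -6 + 9 = 3)
J(E) = -6 + 3*E (J(E) = 3*(-2 + E) = -6 + 3*E)
((-4089/12410 - 5498/A(-41)) + J(-6 + 44)) + 28649 = ((-4089/12410 - 5498/(3 + (1/3)*(-41))) + (-6 + 3*(-6 + 44))) + 28649 = ((-4089*1/12410 - 5498/(3 - 41/3)) + (-6 + 3*38)) + 28649 = ((-4089/12410 - 5498/(-32/3)) + (-6 + 114)) + 28649 = ((-4089/12410 - 5498*(-3/32)) + 108) + 28649 = ((-4089/12410 + 8247/16) + 108) + 28649 = (51139923/99280 + 108) + 28649 = 61862163/99280 + 28649 = 2906134883/99280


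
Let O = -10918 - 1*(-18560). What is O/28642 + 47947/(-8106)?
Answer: -655675961/116086026 ≈ -5.6482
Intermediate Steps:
O = 7642 (O = -10918 + 18560 = 7642)
O/28642 + 47947/(-8106) = 7642/28642 + 47947/(-8106) = 7642*(1/28642) + 47947*(-1/8106) = 3821/14321 - 47947/8106 = -655675961/116086026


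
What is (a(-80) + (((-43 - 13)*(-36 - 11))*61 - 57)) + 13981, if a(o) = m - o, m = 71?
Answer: 174627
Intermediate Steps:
a(o) = 71 - o
(a(-80) + (((-43 - 13)*(-36 - 11))*61 - 57)) + 13981 = ((71 - 1*(-80)) + (((-43 - 13)*(-36 - 11))*61 - 57)) + 13981 = ((71 + 80) + (-56*(-47)*61 - 57)) + 13981 = (151 + (2632*61 - 57)) + 13981 = (151 + (160552 - 57)) + 13981 = (151 + 160495) + 13981 = 160646 + 13981 = 174627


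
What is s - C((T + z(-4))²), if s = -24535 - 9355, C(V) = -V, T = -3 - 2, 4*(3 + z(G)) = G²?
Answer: -33874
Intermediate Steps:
z(G) = -3 + G²/4
T = -5
s = -33890
s - C((T + z(-4))²) = -33890 - (-1)*(-5 + (-3 + (¼)*(-4)²))² = -33890 - (-1)*(-5 + (-3 + (¼)*16))² = -33890 - (-1)*(-5 + (-3 + 4))² = -33890 - (-1)*(-5 + 1)² = -33890 - (-1)*(-4)² = -33890 - (-1)*16 = -33890 - 1*(-16) = -33890 + 16 = -33874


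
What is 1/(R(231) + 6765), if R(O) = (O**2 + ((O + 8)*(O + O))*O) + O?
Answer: 1/25566915 ≈ 3.9113e-8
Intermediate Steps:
R(O) = O + O**2 + 2*O**2*(8 + O) (R(O) = (O**2 + ((8 + O)*(2*O))*O) + O = (O**2 + (2*O*(8 + O))*O) + O = (O**2 + 2*O**2*(8 + O)) + O = O + O**2 + 2*O**2*(8 + O))
1/(R(231) + 6765) = 1/(231*(1 + 2*231**2 + 17*231) + 6765) = 1/(231*(1 + 2*53361 + 3927) + 6765) = 1/(231*(1 + 106722 + 3927) + 6765) = 1/(231*110650 + 6765) = 1/(25560150 + 6765) = 1/25566915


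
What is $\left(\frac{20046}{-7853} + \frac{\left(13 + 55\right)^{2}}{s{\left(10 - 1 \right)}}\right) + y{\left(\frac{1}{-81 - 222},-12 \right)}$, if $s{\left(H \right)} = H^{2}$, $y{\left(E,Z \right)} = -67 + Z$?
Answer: $- \frac{15562801}{636093} \approx -24.466$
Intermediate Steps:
$\left(\frac{20046}{-7853} + \frac{\left(13 + 55\right)^{2}}{s{\left(10 - 1 \right)}}\right) + y{\left(\frac{1}{-81 - 222},-12 \right)} = \left(\frac{20046}{-7853} + \frac{\left(13 + 55\right)^{2}}{\left(10 - 1\right)^{2}}\right) - 79 = \left(20046 \left(- \frac{1}{7853}\right) + \frac{68^{2}}{\left(10 - 1\right)^{2}}\right) - 79 = \left(- \frac{20046}{7853} + \frac{4624}{9^{2}}\right) - 79 = \left(- \frac{20046}{7853} + \frac{4624}{81}\right) - 79 = \frac{34688546}{636093} - 79 = - \frac{15562801}{636093}$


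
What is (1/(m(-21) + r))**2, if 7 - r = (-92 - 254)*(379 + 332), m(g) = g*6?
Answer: 1/60460416769 ≈ 1.6540e-11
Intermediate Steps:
m(g) = 6*g
r = 246013 (r = 7 - (-92 - 254)*(379 + 332) = 7 - (-346)*711 = 7 - 1*(-246006) = 7 + 246006 = 246013)
(1/(m(-21) + r))**2 = (1/(6*(-21) + 246013))**2 = (1/(-126 + 246013))**2 = (1/245887)**2 = 1/60460416769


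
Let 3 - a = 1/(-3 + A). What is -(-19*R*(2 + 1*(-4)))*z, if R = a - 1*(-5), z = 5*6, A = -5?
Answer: -18525/2 ≈ -9262.5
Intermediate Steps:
a = 25/8 (a = 3 - 1/(-3 - 5) = 3 - 1/(-8) = 3 - 1*(-1/8) = 3 + 1/8 = 25/8 ≈ 3.1250)
z = 30
R = 65/8 (R = 25/8 - 1*(-5) = 25/8 + 5 = 65/8 ≈ 8.1250)
-(-19*R*(2 + 1*(-4)))*z = -(-1235*(2 + 1*(-4))/8)*30 = -(-1235*(2 - 4)/8)*30 = -(-1235*(-2)/8)*30 = -(-19*(-65/4))*30 = -1235*30/4 = -1*18525/2 = -18525/2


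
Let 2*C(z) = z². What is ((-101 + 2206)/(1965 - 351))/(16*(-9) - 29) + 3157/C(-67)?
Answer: 1753558363/1253427558 ≈ 1.3990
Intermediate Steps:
C(z) = z²/2
((-101 + 2206)/(1965 - 351))/(16*(-9) - 29) + 3157/C(-67) = ((-101 + 2206)/(1965 - 351))/(16*(-9) - 29) + 3157/(((½)*(-67)²)) = (2105/1614)/(-144 - 29) + 3157/(((½)*4489)) = (2105*(1/1614))/(-173) + 3157/(4489/2) = (2105/1614)*(-1/173) + 3157*(2/4489) = -2105/279222 + 6314/4489 = 1753558363/1253427558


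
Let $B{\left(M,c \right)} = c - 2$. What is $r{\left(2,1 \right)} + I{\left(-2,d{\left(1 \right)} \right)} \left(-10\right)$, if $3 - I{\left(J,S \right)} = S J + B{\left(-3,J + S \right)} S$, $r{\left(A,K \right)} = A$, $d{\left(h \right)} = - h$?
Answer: $42$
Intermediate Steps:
$B{\left(M,c \right)} = -2 + c$
$I{\left(J,S \right)} = 3 - J S - S \left(-2 + J + S\right)$ ($I{\left(J,S \right)} = 3 - \left(S J + \left(-2 + \left(J + S\right)\right) S\right) = 3 - \left(J S + \left(-2 + J + S\right) S\right) = 3 - \left(J S + S \left(-2 + J + S\right)\right) = 3 - J S - S \left(-2 + J + S\right)$)
$r{\left(2,1 \right)} + I{\left(-2,d{\left(1 \right)} \right)} \left(-10\right) = 2 + \left(3 - - 2 \left(\left(-1\right) 1\right) - \left(-1\right) 1 \left(-2 - 2 - 1\right)\right) \left(-10\right) = 2 + \left(3 - \left(-2\right) \left(-1\right) - - (-2 - 2 - 1)\right) \left(-10\right) = 2 + \left(3 - 2 - \left(-1\right) \left(-5\right)\right) \left(-10\right) = 2 + \left(3 - 2 - 5\right) \left(-10\right) = 2 - -40 = 2 + 40 = 42$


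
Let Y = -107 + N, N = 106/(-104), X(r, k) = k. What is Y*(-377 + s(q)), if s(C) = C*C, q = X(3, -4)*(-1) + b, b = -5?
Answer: 527998/13 ≈ 40615.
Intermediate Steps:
N = -53/52 (N = 106*(-1/104) = -53/52 ≈ -1.0192)
q = -1 (q = -4*(-1) - 5 = 4 - 5 = -1)
Y = -5617/52 (Y = -107 - 53/52 = -5617/52 ≈ -108.02)
s(C) = C²
Y*(-377 + s(q)) = -5617*(-377 + (-1)²)/52 = -5617*(-377 + 1)/52 = -5617/52*(-376) = 527998/13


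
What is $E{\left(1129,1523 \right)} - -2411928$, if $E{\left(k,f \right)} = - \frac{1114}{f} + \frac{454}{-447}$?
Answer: $\frac{1641993566368}{680781} \approx 2.4119 \cdot 10^{6}$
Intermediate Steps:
$E{\left(k,f \right)} = - \frac{454}{447} - \frac{1114}{f}$ ($E{\left(k,f \right)} = - \frac{1114}{f} + 454 \left(- \frac{1}{447}\right) = - \frac{1114}{f} - \frac{454}{447} = - \frac{454}{447} - \frac{1114}{f}$)
$E{\left(1129,1523 \right)} - -2411928 = \left(- \frac{454}{447} - \frac{1114}{1523}\right) - -2411928 = \left(- \frac{454}{447} - \frac{1114}{1523}\right) + 2411928 = - \frac{1189400}{680781} + 2411928 = \frac{1641993566368}{680781}$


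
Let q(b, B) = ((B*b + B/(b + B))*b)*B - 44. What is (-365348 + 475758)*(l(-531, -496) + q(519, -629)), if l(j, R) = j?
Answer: 129428373055411421/11 ≈ 1.1766e+16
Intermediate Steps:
q(b, B) = -44 + B*b*(B*b + B/(B + b)) (q(b, B) = ((B*b + B/(B + b))*b)*B - 44 = (b*(B*b + B/(B + b)))*B - 44 = B*b*(B*b + B/(B + b)) - 44 = -44 + B*b*(B*b + B/(B + b)))
(-365348 + 475758)*(l(-531, -496) + q(519, -629)) = (-365348 + 475758)*(-531 + (-44*(-629) - 44*519 + 519*(-629)**2 + (-629)**2*519**3 + (-629)**3*519**2)/(-629 + 519)) = 110410*(-531 + (27676 - 22836 + 519*395641 + 395641*139798359 - 248858189*269361)/(-110)) = 110410*(-531 - (27676 - 22836 + 205337679 + 55309962553119 - 67032690647229)/110) = 110410*(-531 - 1/110*(-11722522751591)) = 110410*(-531 + 11722522751591/110) = 110410*(11722522693181/110) = 129428373055411421/11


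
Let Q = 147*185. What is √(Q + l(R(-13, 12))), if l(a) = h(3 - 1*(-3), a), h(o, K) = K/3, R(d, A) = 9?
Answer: 3*√3022 ≈ 164.92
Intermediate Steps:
h(o, K) = K/3 (h(o, K) = K*(⅓) = K/3)
l(a) = a/3
Q = 27195
√(Q + l(R(-13, 12))) = √(27195 + (⅓)*9) = √(27195 + 3) = √27198 = 3*√3022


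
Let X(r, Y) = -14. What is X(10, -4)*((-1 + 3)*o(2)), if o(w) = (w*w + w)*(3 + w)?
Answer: -840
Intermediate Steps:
o(w) = (3 + w)*(w + w**2) (o(w) = (w**2 + w)*(3 + w) = (w + w**2)*(3 + w) = (3 + w)*(w + w**2))
X(10, -4)*((-1 + 3)*o(2)) = -14*(-1 + 3)*2*(3 + 2**2 + 4*2) = -28*2*(3 + 4 + 8) = -28*2*15 = -28*30 = -14*60 = -840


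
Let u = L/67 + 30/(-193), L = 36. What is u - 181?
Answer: -2335573/12931 ≈ -180.62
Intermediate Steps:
u = 4938/12931 (u = 36/67 + 30/(-193) = 36*(1/67) + 30*(-1/193) = 36/67 - 30/193 = 4938/12931 ≈ 0.38187)
u - 181 = 4938/12931 - 181 = -2335573/12931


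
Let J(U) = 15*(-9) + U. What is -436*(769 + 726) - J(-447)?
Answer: -651238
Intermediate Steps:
J(U) = -135 + U
-436*(769 + 726) - J(-447) = -436*(769 + 726) - (-135 - 447) = -436*1495 - 1*(-582) = -651820 + 582 = -651238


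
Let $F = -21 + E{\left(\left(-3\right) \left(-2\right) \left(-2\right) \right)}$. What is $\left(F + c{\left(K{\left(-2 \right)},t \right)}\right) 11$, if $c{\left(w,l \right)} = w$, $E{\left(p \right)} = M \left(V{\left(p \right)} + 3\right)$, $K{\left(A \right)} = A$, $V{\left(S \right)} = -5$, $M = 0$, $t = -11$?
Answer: $-253$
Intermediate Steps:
$E{\left(p \right)} = 0$ ($E{\left(p \right)} = 0 \left(-5 + 3\right) = 0 \left(-2\right) = 0$)
$F = -21$ ($F = -21 + 0 = -21$)
$\left(F + c{\left(K{\left(-2 \right)},t \right)}\right) 11 = \left(-21 - 2\right) 11 = \left(-23\right) 11 = -253$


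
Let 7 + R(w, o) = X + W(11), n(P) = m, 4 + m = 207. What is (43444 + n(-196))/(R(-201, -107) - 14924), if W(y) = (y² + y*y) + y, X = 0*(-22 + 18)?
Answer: -43647/14678 ≈ -2.9736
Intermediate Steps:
m = 203 (m = -4 + 207 = 203)
n(P) = 203
X = 0 (X = 0*(-4) = 0)
W(y) = y + 2*y² (W(y) = (y² + y²) + y = 2*y² + y = y + 2*y²)
R(w, o) = 246 (R(w, o) = -7 + (0 + 11*(1 + 2*11)) = -7 + (0 + 11*(1 + 22)) = -7 + (0 + 11*23) = -7 + (0 + 253) = -7 + 253 = 246)
(43444 + n(-196))/(R(-201, -107) - 14924) = (43444 + 203)/(246 - 14924) = 43647/(-14678) = 43647*(-1/14678) = -43647/14678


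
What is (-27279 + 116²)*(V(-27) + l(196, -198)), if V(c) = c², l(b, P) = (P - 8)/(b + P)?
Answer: -11500736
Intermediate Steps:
l(b, P) = (-8 + P)/(P + b)
(-27279 + 116²)*(V(-27) + l(196, -198)) = (-27279 + 116²)*((-27)² + (-8 - 198)/(-198 + 196)) = (-27279 + 13456)*(729 - 206/(-2)) = -13823*(729 - ½*(-206)) = -13823*(729 + 103) = -13823*832 = -11500736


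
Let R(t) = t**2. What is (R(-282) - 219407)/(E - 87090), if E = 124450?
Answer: -139883/37360 ≈ -3.7442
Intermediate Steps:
(R(-282) - 219407)/(E - 87090) = ((-282)**2 - 219407)/(124450 - 87090) = (79524 - 219407)/37360 = -139883*1/37360 = -139883/37360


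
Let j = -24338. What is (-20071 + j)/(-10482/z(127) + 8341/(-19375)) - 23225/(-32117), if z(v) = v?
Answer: 3514291044411950/6556623146669 ≈ 535.99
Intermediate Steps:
(-20071 + j)/(-10482/z(127) + 8341/(-19375)) - 23225/(-32117) = (-20071 - 24338)/(-10482/127 + 8341/(-19375)) - 23225/(-32117) = -44409/(-10482*1/127 + 8341*(-1/19375)) - 23225*(-1/32117) = -44409/(-10482/127 - 8341/19375) + 23225/32117 = -44409/(-204148057/2460625) + 23225/32117 = -44409*(-2460625/204148057) + 23225/32117 = 109273895625/204148057 + 23225/32117 = 3514291044411950/6556623146669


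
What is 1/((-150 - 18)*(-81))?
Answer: 1/13608 ≈ 7.3486e-5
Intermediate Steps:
1/((-150 - 18)*(-81)) = 1/(-168*(-81)) = 1/13608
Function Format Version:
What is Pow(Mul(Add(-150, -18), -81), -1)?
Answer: Rational(1, 13608) ≈ 7.3486e-5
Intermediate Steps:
Pow(Mul(Add(-150, -18), -81), -1) = Pow(Mul(-168, -81), -1) = Pow(13608, -1) = Rational(1, 13608)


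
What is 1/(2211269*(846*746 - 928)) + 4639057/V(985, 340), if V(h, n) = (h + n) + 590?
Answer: 6464596390151258519/2668581586115380 ≈ 2422.5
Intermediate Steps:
V(h, n) = 590 + h + n
1/(2211269*(846*746 - 928)) + 4639057/V(985, 340) = 1/(2211269*(846*746 - 928)) + 4639057/(590 + 985 + 340) = 1/(2211269*(631116 - 928)) + 4639057/1915 = (1/2211269)/630188 + 4639057*(1/1915) = (1/2211269)*(1/630188) + 4639057/1915 = 1/1393515188572 + 4639057/1915 = 6464596390151258519/2668581586115380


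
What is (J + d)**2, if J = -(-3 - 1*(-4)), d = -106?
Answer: 11449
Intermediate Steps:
J = -1 (J = -(-3 + 4) = -1*1 = -1)
(J + d)**2 = (-1 - 106)**2 = (-107)**2 = 11449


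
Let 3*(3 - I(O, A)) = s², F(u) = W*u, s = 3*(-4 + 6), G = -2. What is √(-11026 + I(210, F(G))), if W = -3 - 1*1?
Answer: I*√11035 ≈ 105.05*I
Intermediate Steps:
W = -4 (W = -3 - 1 = -4)
s = 6 (s = 3*2 = 6)
F(u) = -4*u
I(O, A) = -9 (I(O, A) = 3 - ⅓*6² = 3 - ⅓*36 = 3 - 12 = -9)
√(-11026 + I(210, F(G))) = √(-11026 - 9) = √(-11035) = I*√11035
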